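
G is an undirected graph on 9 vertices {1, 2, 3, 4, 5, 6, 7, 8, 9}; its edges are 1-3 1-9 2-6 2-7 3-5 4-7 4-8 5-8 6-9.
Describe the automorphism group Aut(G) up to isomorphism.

Every vertex has degree 2 and the graph is connected, so G is the 9-cycle C_9. The automorphisms of the 9-cycle are exactly the symmetries of a regular 9-gon: the dihedral group D_9, |D_9| = 18.

D_9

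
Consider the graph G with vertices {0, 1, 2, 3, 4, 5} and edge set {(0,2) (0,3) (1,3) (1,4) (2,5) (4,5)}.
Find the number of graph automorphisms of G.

G is 2-regular and connected on 6 vertices, i.e. the cycle C_6. The automorphisms of the 6-cycle are exactly the symmetries of a regular 6-gon: the dihedral group D_6, |D_6| = 12.

12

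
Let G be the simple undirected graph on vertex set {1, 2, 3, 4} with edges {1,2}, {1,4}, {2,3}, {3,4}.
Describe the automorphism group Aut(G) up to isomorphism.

G is 2-regular and bipartite with parts {1, 3} and {2, 4} (each part is independent and every cross-pair is an edge), so G = K_{2,2}. Aut(K_{2,2}) is the wreath product S_2 ≀ Z_2: permute within each part, then optionally swap the parts; |Aut| = 2·(2!)² = 8.

(S_2 × S_2) ⋊ Z_2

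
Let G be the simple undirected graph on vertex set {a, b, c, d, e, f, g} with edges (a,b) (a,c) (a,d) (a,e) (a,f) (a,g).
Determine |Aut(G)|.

Vertex a has degree 6 and every other vertex has degree 1, so G is the star K_{1,6} with centre a. The 6 leaves are pairwise interchangeable while the centre is fixed, giving Aut(G) = S_6.

720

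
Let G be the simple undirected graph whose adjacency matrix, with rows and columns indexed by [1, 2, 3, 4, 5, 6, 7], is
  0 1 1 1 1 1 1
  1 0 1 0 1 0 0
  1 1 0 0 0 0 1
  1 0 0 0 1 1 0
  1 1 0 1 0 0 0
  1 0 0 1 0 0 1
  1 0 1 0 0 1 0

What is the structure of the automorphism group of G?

Vertex 1 is the unique vertex of degree 6; the remaining 6 vertices each have degree 3 and induce a cycle, so G is the wheel on 7 vertices with hub 1. With the hub fixed, the remaining symmetry is that of the rim cycle C_6, giving the dihedral group D_6.

D_6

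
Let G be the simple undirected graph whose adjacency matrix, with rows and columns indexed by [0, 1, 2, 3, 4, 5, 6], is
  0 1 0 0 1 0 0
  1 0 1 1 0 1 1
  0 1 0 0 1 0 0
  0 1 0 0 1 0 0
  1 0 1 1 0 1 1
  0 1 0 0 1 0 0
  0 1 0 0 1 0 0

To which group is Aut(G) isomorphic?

The vertices split by degree into {1, 4} (degree 5) and {0, 2, 3, 5, 6} (degree 2); every edge runs between the two parts, so G is the complete bipartite graph K_{2,5}. The parts have unequal sizes, so no automorphism swaps them; each part is permuted independently, giving S_5 × S_2 of order 5!·2! = 240.

S_5 × S_2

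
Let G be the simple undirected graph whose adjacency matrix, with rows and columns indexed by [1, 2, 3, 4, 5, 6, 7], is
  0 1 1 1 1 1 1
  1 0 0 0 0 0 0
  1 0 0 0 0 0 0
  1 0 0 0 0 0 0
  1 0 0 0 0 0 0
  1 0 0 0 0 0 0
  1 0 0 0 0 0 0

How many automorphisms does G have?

Vertex 1 has degree 6 and every other vertex has degree 1, so G is the star K_{1,6} with centre 1. The 6 leaves are pairwise interchangeable while the centre is fixed, giving Aut(G) = S_6.

720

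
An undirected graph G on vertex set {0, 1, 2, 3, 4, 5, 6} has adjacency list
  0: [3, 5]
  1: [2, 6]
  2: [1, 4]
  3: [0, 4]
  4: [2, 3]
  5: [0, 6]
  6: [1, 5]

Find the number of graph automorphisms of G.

14

Every vertex has degree 2 and the graph is connected, so G is the 7-cycle C_7. The automorphisms of the 7-cycle are exactly the symmetries of a regular 7-gon: the dihedral group D_7, |D_7| = 14.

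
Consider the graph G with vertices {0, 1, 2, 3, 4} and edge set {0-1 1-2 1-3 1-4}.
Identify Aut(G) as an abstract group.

Vertex 1 has degree 4 and every other vertex has degree 1, so G is the star K_{1,4} with centre 1. The 4 leaves are pairwise interchangeable while the centre is fixed, giving Aut(G) = S_4.

S_4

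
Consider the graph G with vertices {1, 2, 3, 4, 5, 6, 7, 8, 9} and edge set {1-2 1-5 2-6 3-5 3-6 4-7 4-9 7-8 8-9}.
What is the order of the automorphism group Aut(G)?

80

G has two connected components, {1, 2, 3, 5, 6} and {4, 7, 8, 9}; each is 2-regular, so G = C_5 ⊔ C_4. No automorphism exchanges components of different sizes, hence Aut(G) is the direct product D_4 × D_5, order 80.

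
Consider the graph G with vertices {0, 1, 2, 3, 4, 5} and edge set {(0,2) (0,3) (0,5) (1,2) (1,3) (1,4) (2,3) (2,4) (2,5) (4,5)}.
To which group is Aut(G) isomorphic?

Vertex 2 is the unique vertex of degree 5; the remaining 5 vertices each have degree 3 and induce a cycle, so G is the wheel on 6 vertices with hub 2. Every automorphism fixes the hub and acts on the rim 5-cycle, so Aut(G) ≅ Aut(C_5) = D_5 of order 10.

the dihedral group of order 10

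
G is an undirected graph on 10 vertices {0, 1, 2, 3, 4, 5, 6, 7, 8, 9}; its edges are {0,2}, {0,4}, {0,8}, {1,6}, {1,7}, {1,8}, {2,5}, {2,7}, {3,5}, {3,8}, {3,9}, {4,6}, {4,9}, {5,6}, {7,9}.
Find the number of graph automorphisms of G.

G is 3-regular on 10 vertices with no triangles and no 4-cycles (girth 5): this is the Petersen graph. It is a classical fact that the Petersen graph has automorphism group S_5 (order 120), arising from its description as the Kneser graph K(5,2).

120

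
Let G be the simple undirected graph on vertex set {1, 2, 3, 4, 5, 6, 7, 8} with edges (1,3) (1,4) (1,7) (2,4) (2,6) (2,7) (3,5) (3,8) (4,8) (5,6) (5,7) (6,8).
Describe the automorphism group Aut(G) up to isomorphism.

Z_2^3 ⋊ S_3

G is 3-regular and bipartite on 2^3 = 8 vertices with girth 4; it is the hypercube graph Q_3. Aut(Q_3) consists of the signed permutations of the 3 coordinate axes: 3! permutations times 2^3 sign flips, so |Aut| = 2^3·3! = 48.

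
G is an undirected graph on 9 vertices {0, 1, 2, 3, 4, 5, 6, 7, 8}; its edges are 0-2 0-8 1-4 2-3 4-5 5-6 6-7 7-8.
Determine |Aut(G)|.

The degree sequence is [2, 1, 2, 1, 2, 2, 2, 2, 2]; the two degree-1 vertices 1 and 3 are the ends of a path, so G = P_9. The only nontrivial automorphism of a path is the end-to-end reflection, so Aut(G) ≅ Z_2.

2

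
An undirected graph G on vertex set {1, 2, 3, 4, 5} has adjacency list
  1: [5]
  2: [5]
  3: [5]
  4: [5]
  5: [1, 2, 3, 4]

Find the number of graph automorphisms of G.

Vertex 5 has degree 4 and every other vertex has degree 1, so G is the star K_{1,4} with centre 5. The 4 leaves are pairwise interchangeable while the centre is fixed, giving Aut(G) = S_4.

24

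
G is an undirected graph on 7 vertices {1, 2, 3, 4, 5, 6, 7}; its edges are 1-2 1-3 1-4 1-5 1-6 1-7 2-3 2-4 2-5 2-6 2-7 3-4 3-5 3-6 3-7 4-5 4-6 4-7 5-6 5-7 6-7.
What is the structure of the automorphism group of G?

All 7 vertices are pairwise adjacent: G = K_7. Any permutation of the 7 vertices preserves K_7, so Aut(K_7) = S_7 of order 7! = 5040.

S_7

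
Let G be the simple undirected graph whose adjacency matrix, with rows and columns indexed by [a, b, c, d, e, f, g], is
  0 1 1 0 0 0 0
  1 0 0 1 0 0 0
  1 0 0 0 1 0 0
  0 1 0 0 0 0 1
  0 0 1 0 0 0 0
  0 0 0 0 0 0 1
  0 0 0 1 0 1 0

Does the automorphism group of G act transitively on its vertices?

No

Automorphisms preserve degree, but G has vertices of degree 1 and vertices of degree 2; no automorphism maps one to the other, so G is not vertex-transitive.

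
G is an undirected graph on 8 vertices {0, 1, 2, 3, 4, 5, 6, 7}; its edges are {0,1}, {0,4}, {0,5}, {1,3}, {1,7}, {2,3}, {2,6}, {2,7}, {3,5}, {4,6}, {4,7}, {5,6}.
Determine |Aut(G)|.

48

G is 3-regular and bipartite on 2^3 = 8 vertices with girth 4; it is the hypercube graph Q_3. Aut(Q_3) consists of the signed permutations of the 3 coordinate axes: 3! permutations times 2^3 sign flips, so |Aut| = 2^3·3! = 48.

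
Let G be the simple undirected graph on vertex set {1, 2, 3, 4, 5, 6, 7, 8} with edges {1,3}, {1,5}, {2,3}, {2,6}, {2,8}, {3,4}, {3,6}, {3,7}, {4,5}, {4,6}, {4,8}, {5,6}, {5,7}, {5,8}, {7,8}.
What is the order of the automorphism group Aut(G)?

1

Degrees alone do not determine every vertex (e.g. 2 and 7 both have degree 3), but their neighbour-degree multisets differ: N(2) has degrees [4, 4, 5] while N(7) has degrees [4, 5, 5]. Repeating this refinement separates all vertices, so the only automorphism is the identity.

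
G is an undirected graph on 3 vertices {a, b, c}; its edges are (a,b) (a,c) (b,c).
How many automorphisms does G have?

6

All 3 vertices are pairwise adjacent: G = K_3. Every bijection on the vertex set is an automorphism of K_3; hence Aut(K_3) ≅ S_3, order 6.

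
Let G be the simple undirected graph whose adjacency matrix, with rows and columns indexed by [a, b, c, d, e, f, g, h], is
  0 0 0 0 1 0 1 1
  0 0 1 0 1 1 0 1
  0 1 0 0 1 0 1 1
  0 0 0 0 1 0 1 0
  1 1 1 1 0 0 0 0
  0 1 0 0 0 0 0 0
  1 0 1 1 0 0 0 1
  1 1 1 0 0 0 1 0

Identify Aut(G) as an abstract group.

The degree sequence is [3, 4, 4, 2, 4, 1, 4, 4]. Checking the degree-preserving permutations of the vertex set shows that none except the identity preserves every edge, so Aut(G) is trivial.

{e}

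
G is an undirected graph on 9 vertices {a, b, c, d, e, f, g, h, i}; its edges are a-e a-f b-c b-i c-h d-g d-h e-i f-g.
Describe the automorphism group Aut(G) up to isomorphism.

the dihedral group of order 18

G is 2-regular and connected on 9 vertices, i.e. the cycle C_9. C_9 has 9 rotations and 9 reflections, so Aut(C_9) ≅ D_9 of order 18.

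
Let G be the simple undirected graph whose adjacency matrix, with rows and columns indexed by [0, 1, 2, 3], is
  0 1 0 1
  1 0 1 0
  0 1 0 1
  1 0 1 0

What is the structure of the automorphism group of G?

D_4

G is 2-regular and connected on 4 vertices, i.e. the cycle C_4. C_4 has 4 rotations and 4 reflections, so Aut(C_4) ≅ D_4 of order 8.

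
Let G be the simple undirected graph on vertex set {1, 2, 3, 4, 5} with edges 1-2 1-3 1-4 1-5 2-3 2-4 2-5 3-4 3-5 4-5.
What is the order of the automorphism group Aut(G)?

All 5 vertices are pairwise adjacent: G = K_5. Any permutation of the 5 vertices preserves K_5, so Aut(K_5) = S_5 of order 5! = 120.

120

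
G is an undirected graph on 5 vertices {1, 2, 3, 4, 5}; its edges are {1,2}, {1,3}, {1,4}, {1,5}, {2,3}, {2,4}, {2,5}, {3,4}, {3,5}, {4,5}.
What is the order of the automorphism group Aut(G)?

120

All 5 vertices are pairwise adjacent: G = K_5. Any permutation of the 5 vertices preserves K_5, so Aut(K_5) = S_5 of order 5! = 120.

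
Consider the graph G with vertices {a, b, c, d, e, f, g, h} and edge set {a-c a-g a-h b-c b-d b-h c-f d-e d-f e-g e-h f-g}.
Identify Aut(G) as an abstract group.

Z_2^3 ⋊ S_3

G is 3-regular and bipartite on 2^3 = 8 vertices with girth 4; it is the hypercube graph Q_3. The symmetry group of the 3-cube is the hyperoctahedral group B_3 = Z_2 ≀ S_3, of order 2^3·3! = 48.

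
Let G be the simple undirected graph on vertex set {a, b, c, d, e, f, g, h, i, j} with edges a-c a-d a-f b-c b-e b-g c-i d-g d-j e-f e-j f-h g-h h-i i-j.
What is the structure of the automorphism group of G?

S_5

G is 3-regular on 10 vertices with no triangles and no 4-cycles (girth 5): this is the Petersen graph. Viewing the Petersen graph as the Kneser graph K(5,2) — vertices are 2-subsets of {1,…,5}, edges join disjoint pairs — its automorphisms are exactly the permutations of the 5-element set, so Aut ≅ S_5 of order 120.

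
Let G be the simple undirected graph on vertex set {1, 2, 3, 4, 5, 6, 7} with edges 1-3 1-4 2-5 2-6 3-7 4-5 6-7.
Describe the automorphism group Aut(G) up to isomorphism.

the dihedral group of order 14

G is 2-regular and connected on 7 vertices, i.e. the cycle C_7. C_7 has 7 rotations and 7 reflections, so Aut(C_7) ≅ D_7 of order 14.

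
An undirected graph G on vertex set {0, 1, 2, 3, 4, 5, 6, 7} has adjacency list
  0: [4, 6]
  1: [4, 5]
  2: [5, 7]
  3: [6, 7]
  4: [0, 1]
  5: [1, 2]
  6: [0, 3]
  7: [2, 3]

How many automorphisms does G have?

16

Every vertex has degree 2 and the graph is connected, so G is the 8-cycle C_8. The automorphisms of the 8-cycle are exactly the symmetries of a regular 8-gon: the dihedral group D_8, |D_8| = 16.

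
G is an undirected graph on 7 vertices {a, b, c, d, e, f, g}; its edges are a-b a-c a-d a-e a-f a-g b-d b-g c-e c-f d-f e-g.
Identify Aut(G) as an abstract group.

the dihedral group of order 12

Vertex a is the unique vertex of degree 6; the remaining 6 vertices each have degree 3 and induce a cycle, so G is the wheel on 7 vertices with hub a. With the hub fixed, the remaining symmetry is that of the rim cycle C_6, giving the dihedral group D_6.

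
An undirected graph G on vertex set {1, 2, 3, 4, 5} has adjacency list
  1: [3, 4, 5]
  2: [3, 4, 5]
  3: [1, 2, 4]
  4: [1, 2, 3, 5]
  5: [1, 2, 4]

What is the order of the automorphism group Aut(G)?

Vertex 4 is the unique vertex of degree 4; the remaining 4 vertices each have degree 3 and induce a cycle, so G is the wheel on 5 vertices with hub 4. Every automorphism fixes the hub and acts on the rim 4-cycle, so Aut(G) ≅ Aut(C_4) = D_4 of order 8.

8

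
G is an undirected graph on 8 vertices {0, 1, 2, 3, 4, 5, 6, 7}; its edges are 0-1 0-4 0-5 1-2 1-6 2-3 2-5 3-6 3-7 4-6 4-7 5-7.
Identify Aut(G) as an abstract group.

G is 3-regular and bipartite on 2^3 = 8 vertices with girth 4; it is the hypercube graph Q_3. The symmetry group of the 3-cube is the hyperoctahedral group B_3 = Z_2 ≀ S_3, of order 2^3·3! = 48.

Z_2^3 ⋊ S_3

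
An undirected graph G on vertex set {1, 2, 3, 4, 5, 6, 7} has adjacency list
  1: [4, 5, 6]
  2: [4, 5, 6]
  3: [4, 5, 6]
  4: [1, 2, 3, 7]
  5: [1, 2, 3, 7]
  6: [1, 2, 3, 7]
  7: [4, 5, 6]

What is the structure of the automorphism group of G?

S_3 × S_4

The vertices split by degree into {4, 5, 6} (degree 4) and {1, 2, 3, 7} (degree 3); every edge runs between the two parts, so G is the complete bipartite graph K_{3,4}. Automorphisms preserve the bipartition setwise (since the parts differ in size) and act as S_3 × S_4 within it; |Aut| = 144.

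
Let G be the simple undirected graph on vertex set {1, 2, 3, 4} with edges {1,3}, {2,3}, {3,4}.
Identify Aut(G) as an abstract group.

Vertex 3 has degree 3 and every other vertex has degree 1, so G is the star K_{1,3} with centre 3. The 3 leaves are pairwise interchangeable while the centre is fixed, giving Aut(G) = S_3.

the symmetric group on 3 letters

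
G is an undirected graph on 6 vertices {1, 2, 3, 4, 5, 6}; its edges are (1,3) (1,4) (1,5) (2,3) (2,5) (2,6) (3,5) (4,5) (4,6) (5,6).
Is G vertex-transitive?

No

Vertex 5 is the only vertex of degree 5, so every automorphism fixes it; G is not vertex-transitive.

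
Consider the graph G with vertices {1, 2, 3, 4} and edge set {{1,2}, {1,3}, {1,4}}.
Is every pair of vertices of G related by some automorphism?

Vertex 1 is the only vertex of degree 3, so every automorphism fixes it; G is not vertex-transitive.

No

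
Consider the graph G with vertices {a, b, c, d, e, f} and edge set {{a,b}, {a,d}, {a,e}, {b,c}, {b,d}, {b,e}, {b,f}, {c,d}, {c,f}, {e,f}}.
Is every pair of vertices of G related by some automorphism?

Vertex b is the only vertex of degree 5, so every automorphism fixes it; G is not vertex-transitive.

No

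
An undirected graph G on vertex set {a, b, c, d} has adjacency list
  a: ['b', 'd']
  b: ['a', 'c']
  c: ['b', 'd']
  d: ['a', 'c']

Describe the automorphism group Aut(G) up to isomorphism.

G is 2-regular and bipartite on 2^2 = 4 vertices with girth 4; it is the hypercube graph Q_2. Aut(Q_2) consists of the signed permutations of the 2 coordinate axes: 2! permutations times 2^2 sign flips, so |Aut| = 2^2·2! = 8.

D_4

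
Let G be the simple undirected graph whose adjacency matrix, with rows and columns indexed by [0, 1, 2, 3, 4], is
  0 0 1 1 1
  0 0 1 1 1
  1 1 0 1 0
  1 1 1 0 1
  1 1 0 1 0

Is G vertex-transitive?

No

Vertex 3 is the only vertex of degree 4, so every automorphism fixes it; G is not vertex-transitive.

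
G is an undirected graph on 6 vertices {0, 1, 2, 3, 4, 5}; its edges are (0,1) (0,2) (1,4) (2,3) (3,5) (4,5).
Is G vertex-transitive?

G is 2-regular and connected on 6 vertices, i.e. the cycle C_6. The automorphisms of the 6-cycle are exactly the symmetries of a regular 6-gon: the dihedral group D_6, |D_6| = 12. Under this action every vertex can be carried to every other, so G is vertex-transitive.

Yes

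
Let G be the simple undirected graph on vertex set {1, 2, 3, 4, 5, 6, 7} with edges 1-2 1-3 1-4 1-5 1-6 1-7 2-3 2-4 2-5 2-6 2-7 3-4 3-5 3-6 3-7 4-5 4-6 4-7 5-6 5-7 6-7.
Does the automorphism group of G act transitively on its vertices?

Yes

Every vertex has degree 6, so G is the complete graph K_7. Every bijection on the vertex set is an automorphism of K_7; hence Aut(K_7) ≅ S_7, order 5040. This group acts transitively on the 7 vertices.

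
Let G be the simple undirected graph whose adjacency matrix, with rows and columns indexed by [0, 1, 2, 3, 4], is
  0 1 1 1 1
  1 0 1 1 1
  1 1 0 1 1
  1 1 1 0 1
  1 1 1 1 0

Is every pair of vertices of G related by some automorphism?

Yes

All 5 vertices are pairwise adjacent: G = K_5. Any permutation of the 5 vertices preserves K_5, so Aut(K_5) = S_5 of order 5! = 120. This group acts transitively on the 5 vertices.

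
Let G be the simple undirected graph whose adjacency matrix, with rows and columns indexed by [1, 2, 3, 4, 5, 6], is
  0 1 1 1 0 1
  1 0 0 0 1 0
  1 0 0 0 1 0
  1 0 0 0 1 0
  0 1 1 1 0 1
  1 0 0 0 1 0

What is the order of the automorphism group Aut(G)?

The vertices split by degree into {1, 5} (degree 4) and {2, 3, 4, 6} (degree 2); every edge runs between the two parts, so G is the complete bipartite graph K_{2,4}. Automorphisms preserve the bipartition setwise (since the parts differ in size) and act as S_2 × S_4 within it; |Aut| = 48.

48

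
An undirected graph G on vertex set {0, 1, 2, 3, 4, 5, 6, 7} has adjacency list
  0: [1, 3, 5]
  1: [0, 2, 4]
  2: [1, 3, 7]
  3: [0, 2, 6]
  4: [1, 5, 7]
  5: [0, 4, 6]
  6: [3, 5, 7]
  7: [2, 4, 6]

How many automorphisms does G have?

G is 3-regular and bipartite on 2^3 = 8 vertices with girth 4; it is the hypercube graph Q_3. Aut(Q_3) consists of the signed permutations of the 3 coordinate axes: 3! permutations times 2^3 sign flips, so |Aut| = 2^3·3! = 48.

48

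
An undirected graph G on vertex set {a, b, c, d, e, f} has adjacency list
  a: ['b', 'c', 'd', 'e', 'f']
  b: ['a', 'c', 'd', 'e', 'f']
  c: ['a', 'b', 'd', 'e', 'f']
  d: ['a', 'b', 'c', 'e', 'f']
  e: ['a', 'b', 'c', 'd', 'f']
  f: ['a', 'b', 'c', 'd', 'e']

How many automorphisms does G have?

Every vertex has degree 5, so G is the complete graph K_6. Every bijection on the vertex set is an automorphism of K_6; hence Aut(K_6) ≅ S_6, order 720.

720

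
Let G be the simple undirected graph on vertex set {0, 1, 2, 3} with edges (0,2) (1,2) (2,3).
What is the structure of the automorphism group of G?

Vertex 2 has degree 3 and every other vertex has degree 1, so G is the star K_{1,3} with centre 2. The 3 leaves are pairwise interchangeable while the centre is fixed, giving Aut(G) = S_3.

the symmetric group on 3 letters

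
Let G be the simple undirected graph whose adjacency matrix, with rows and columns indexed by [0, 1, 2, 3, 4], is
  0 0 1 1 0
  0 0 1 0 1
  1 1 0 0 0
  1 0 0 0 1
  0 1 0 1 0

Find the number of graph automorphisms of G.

G is 2-regular and connected on 5 vertices, i.e. the cycle C_5. The automorphisms of the 5-cycle are exactly the symmetries of a regular 5-gon: the dihedral group D_5, |D_5| = 10.

10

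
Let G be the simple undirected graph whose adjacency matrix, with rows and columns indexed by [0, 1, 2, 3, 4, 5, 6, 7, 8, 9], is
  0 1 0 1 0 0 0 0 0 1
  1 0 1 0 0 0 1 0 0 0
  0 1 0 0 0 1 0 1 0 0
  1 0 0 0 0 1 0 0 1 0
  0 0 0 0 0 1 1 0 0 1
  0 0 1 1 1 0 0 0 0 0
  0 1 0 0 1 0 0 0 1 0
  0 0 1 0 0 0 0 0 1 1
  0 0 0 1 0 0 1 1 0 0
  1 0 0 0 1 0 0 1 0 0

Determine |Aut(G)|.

120

G is 3-regular on 10 vertices with no triangles and no 4-cycles (girth 5): this is the Petersen graph. Viewing the Petersen graph as the Kneser graph K(5,2) — vertices are 2-subsets of {1,…,5}, edges join disjoint pairs — its automorphisms are exactly the permutations of the 5-element set, so Aut ≅ S_5 of order 120.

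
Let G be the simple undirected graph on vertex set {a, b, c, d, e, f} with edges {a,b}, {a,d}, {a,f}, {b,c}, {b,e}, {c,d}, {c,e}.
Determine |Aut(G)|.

The degree sequence is [3, 3, 3, 2, 2, 1]. Checking the degree-preserving permutations of the vertex set shows that none except the identity preserves every edge, so Aut(G) is trivial.

1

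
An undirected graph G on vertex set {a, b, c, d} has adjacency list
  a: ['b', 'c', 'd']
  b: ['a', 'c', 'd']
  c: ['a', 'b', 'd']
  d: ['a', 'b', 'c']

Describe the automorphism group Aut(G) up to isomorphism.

Every vertex has degree 3, so G is the complete graph K_4. Any permutation of the 4 vertices preserves K_4, so Aut(K_4) = S_4 of order 4! = 24.

S_4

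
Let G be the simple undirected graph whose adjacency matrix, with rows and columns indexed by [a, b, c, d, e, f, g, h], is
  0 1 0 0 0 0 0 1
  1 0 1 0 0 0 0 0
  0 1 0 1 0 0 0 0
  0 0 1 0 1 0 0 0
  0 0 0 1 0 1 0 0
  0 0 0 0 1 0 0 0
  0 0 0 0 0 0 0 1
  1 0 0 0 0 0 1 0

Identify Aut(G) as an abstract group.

The degree sequence is [2, 2, 2, 2, 2, 1, 1, 2]; the two degree-1 vertices f and g are the ends of a path, so G = P_8. The only nontrivial automorphism of a path is the end-to-end reflection, so Aut(G) ≅ Z_2.

the cyclic group of order 2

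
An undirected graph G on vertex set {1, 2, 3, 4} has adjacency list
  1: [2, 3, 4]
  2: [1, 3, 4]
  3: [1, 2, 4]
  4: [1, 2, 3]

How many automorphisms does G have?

24

Every vertex has degree 3, so G is the complete graph K_4. Every bijection on the vertex set is an automorphism of K_4; hence Aut(K_4) ≅ S_4, order 24.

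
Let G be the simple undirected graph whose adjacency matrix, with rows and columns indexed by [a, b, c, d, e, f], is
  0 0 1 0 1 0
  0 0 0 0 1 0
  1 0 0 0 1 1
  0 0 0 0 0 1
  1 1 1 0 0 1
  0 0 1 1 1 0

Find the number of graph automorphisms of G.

Degrees alone do not determine every vertex (e.g. b and d both have degree 1), but their neighbour-degree multisets differ: N(b) has degrees [4] while N(d) has degrees [3]. Repeating this refinement separates all vertices, so the only automorphism is the identity.

1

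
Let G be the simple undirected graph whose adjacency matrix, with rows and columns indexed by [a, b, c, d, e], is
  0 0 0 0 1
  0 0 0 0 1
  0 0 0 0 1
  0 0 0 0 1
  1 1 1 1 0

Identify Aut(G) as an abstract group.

Vertex e has degree 4 and every other vertex has degree 1, so G is the star K_{1,4} with centre e. The 4 leaves are pairwise interchangeable while the centre is fixed, giving Aut(G) = S_4.

the symmetric group on 4 letters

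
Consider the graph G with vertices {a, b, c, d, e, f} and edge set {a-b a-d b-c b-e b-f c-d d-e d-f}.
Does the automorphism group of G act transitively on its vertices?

Automorphisms preserve degree, but G has vertices of degree 2 and vertices of degree 4; no automorphism maps one to the other, so G is not vertex-transitive.

No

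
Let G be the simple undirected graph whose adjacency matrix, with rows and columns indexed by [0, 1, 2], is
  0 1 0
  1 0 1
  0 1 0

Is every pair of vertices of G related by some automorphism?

No

Vertex 1 is the only vertex of degree 2, so every automorphism fixes it; G is not vertex-transitive.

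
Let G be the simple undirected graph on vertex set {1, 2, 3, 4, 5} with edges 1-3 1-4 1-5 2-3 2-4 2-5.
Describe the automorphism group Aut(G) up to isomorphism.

S_3 × S_2

The vertices split by degree into {1, 2} (degree 3) and {3, 4, 5} (degree 2); every edge runs between the two parts, so G is the complete bipartite graph K_{2,3}. The parts have unequal sizes, so no automorphism swaps them; each part is permuted independently, giving S_3 × S_2 of order 3!·2! = 12.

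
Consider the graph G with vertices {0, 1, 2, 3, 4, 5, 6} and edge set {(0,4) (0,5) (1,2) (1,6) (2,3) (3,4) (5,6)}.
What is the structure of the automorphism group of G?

G is 2-regular and connected on 7 vertices, i.e. the cycle C_7. The automorphisms of the 7-cycle are exactly the symmetries of a regular 7-gon: the dihedral group D_7, |D_7| = 14.

D_7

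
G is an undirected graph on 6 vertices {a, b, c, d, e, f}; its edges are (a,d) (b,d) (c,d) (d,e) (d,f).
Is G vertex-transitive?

Vertex d is the only vertex of degree 5, so every automorphism fixes it; G is not vertex-transitive.

No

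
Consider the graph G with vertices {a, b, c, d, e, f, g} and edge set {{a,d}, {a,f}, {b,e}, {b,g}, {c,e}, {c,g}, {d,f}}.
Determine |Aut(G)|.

48

G has two connected components, {b, c, e, g} and {a, d, f}; each is 2-regular, so G = C_4 ⊔ C_3. No automorphism exchanges components of different sizes, hence Aut(G) is the direct product D_3 × D_4, order 48.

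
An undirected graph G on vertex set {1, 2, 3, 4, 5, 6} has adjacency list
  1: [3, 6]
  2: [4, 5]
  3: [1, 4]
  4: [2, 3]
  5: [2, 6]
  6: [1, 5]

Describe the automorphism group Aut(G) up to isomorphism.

the dihedral group of order 12

Every vertex has degree 2 and the graph is connected, so G is the 6-cycle C_6. The automorphisms of the 6-cycle are exactly the symmetries of a regular 6-gon: the dihedral group D_6, |D_6| = 12.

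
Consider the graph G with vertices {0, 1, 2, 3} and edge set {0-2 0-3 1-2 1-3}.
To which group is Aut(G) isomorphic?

the dihedral group of order 8

Every vertex has degree 2 and the graph is connected, so G is the 4-cycle C_4. The automorphisms of the 4-cycle are exactly the symmetries of a regular 4-gon: the dihedral group D_4, |D_4| = 8.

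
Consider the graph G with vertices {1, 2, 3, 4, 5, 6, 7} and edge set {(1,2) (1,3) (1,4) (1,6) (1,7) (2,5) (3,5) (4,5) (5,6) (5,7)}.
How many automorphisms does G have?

The vertices split by degree into {1, 5} (degree 5) and {2, 3, 4, 6, 7} (degree 2); every edge runs between the two parts, so G is the complete bipartite graph K_{2,5}. The parts have unequal sizes, so no automorphism swaps them; each part is permuted independently, giving S_5 × S_2 of order 5!·2! = 240.

240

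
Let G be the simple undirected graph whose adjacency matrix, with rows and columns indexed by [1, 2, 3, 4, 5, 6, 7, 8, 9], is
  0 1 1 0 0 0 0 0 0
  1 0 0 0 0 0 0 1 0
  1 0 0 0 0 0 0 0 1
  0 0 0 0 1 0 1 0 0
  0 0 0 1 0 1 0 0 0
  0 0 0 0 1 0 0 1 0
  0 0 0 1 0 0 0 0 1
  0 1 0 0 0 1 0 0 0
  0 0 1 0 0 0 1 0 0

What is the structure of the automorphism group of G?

the dihedral group of order 18

Every vertex has degree 2 and the graph is connected, so G is the 9-cycle C_9. C_9 has 9 rotations and 9 reflections, so Aut(C_9) ≅ D_9 of order 18.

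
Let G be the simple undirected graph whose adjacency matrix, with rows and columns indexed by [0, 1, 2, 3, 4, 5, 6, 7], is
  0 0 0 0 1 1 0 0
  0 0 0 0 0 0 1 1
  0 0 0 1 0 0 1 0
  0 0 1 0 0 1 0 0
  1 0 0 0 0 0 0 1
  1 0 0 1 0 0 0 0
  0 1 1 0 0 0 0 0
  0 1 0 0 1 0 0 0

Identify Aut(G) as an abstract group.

the dihedral group of order 16

G is 2-regular and connected on 8 vertices, i.e. the cycle C_8. C_8 has 8 rotations and 8 reflections, so Aut(C_8) ≅ D_8 of order 16.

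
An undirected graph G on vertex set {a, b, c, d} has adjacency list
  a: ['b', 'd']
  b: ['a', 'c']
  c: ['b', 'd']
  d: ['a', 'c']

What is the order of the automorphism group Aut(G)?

G is 2-regular and bipartite on 2^2 = 4 vertices with girth 4; it is the hypercube graph Q_2. Aut(Q_2) consists of the signed permutations of the 2 coordinate axes: 2! permutations times 2^2 sign flips, so |Aut| = 2^2·2! = 8.

8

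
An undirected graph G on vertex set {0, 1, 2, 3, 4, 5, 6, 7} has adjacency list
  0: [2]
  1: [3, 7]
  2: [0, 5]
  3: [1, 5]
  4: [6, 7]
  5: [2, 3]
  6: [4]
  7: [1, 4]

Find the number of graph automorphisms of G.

2

The degree sequence is [1, 2, 2, 2, 2, 2, 1, 2]; the two degree-1 vertices 0 and 6 are the ends of a path, so G = P_8. A path has exactly one nontrivial symmetry — reversal — giving Aut(G) of order 2.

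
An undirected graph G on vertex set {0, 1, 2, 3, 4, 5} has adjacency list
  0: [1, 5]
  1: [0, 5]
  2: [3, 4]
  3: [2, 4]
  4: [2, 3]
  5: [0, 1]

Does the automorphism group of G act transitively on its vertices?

Yes

G has two connected components, {2, 3, 4} and {0, 1, 5}; each is 2-regular, so G = C_3 ⊔ C_3. With two isomorphic components, Aut(G) = Aut(C_3) ≀ S_2 = (D_3 × D_3) ⋊ Z_2: permute each cycle by D_3, then optionally swap the two cycles. Order 2·(2·3)² = 72. This group acts transitively on the 6 vertices.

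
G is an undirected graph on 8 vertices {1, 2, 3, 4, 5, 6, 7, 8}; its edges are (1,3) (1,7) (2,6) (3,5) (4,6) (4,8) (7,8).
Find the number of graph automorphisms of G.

The degree sequence is [2, 1, 2, 2, 1, 2, 2, 2]; the two degree-1 vertices 2 and 5 are the ends of a path, so G = P_8. The only nontrivial automorphism of a path is the end-to-end reflection, so Aut(G) ≅ Z_2.

2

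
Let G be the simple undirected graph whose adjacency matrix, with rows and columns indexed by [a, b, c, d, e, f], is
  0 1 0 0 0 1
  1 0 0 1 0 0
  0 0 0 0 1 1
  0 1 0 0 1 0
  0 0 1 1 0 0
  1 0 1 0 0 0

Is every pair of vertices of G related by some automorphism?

Every vertex has degree 2 and the graph is connected, so G is the 6-cycle C_6. The automorphisms of the 6-cycle are exactly the symmetries of a regular 6-gon: the dihedral group D_6, |D_6| = 12. This group acts transitively on the 6 vertices.

Yes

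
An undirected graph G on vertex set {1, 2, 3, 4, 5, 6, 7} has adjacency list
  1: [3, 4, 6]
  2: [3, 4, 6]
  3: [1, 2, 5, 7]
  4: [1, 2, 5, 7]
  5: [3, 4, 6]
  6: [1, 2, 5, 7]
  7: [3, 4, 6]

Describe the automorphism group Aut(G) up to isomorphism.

S_4 × S_3

The vertices split by degree into {3, 4, 6} (degree 4) and {1, 2, 5, 7} (degree 3); every edge runs between the two parts, so G is the complete bipartite graph K_{3,4}. The parts have unequal sizes, so no automorphism swaps them; each part is permuted independently, giving S_4 × S_3 of order 4!·3! = 144.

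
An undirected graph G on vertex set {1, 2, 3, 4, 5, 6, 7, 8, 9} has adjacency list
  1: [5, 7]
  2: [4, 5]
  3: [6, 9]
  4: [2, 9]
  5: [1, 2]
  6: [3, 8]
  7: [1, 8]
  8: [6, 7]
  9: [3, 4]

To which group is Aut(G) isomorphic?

D_9

G is 2-regular and connected on 9 vertices, i.e. the cycle C_9. C_9 has 9 rotations and 9 reflections, so Aut(C_9) ≅ D_9 of order 18.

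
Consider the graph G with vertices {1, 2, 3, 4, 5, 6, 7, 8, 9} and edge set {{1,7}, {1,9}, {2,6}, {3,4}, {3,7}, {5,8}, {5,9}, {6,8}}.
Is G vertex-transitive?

Automorphisms preserve degree, but G has vertices of degree 1 and vertices of degree 2; no automorphism maps one to the other, so G is not vertex-transitive.

No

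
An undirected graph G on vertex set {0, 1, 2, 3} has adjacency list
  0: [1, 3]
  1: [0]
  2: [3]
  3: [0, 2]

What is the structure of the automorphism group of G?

The degree sequence is [2, 1, 1, 2]; the two degree-1 vertices 1 and 2 are the ends of a path, so G = P_4. A path has exactly one nontrivial symmetry — reversal — giving Aut(G) of order 2.

Z_2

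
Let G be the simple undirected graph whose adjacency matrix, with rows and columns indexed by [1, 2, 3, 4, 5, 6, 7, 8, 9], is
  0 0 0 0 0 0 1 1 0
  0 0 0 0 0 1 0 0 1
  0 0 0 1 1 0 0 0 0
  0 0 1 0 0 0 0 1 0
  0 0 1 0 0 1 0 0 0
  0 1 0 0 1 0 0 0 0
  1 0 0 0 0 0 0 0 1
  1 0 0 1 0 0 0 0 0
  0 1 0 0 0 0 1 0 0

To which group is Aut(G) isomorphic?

G is 2-regular and connected on 9 vertices, i.e. the cycle C_9. C_9 has 9 rotations and 9 reflections, so Aut(C_9) ≅ D_9 of order 18.

the dihedral group of order 18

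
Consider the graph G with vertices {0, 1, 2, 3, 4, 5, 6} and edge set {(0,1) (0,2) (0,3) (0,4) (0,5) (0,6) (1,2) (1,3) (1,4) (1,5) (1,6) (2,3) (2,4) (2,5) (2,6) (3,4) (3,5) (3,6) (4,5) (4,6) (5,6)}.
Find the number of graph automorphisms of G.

5040

All 7 vertices are pairwise adjacent: G = K_7. Any permutation of the 7 vertices preserves K_7, so Aut(K_7) = S_7 of order 7! = 5040.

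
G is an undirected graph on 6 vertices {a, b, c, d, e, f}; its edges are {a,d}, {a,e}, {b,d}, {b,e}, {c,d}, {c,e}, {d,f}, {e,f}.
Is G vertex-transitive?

Automorphisms preserve degree, but G has vertices of degree 2 and vertices of degree 4; no automorphism maps one to the other, so G is not vertex-transitive.

No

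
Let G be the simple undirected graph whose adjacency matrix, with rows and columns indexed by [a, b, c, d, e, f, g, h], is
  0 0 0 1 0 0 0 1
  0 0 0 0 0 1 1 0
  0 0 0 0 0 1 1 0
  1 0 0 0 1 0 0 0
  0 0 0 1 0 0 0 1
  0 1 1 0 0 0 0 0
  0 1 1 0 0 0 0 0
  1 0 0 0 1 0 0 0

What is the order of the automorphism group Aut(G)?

G has two connected components, {b, c, f, g} and {a, d, e, h}; each is 2-regular, so G = C_4 ⊔ C_4. With two isomorphic components, Aut(G) = Aut(C_4) ≀ S_2 = (D_4 × D_4) ⋊ Z_2: permute each cycle by D_4, then optionally swap the two cycles. Order 2·(2·4)² = 128.

128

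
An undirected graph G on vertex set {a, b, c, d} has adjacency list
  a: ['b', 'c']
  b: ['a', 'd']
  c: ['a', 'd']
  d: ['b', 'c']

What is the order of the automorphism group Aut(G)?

8

G is 2-regular and bipartite on 2^2 = 4 vertices with girth 4; it is the hypercube graph Q_2. Aut(Q_2) consists of the signed permutations of the 2 coordinate axes: 2! permutations times 2^2 sign flips, so |Aut| = 2^2·2! = 8.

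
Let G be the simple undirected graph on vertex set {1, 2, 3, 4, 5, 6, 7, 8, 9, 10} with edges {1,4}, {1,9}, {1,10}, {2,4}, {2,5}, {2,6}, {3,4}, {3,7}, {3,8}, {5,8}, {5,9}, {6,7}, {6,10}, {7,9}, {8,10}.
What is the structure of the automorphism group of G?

the symmetric group S_5

G is 3-regular on 10 vertices with no triangles and no 4-cycles (girth 5): this is the Petersen graph. Viewing the Petersen graph as the Kneser graph K(5,2) — vertices are 2-subsets of {1,…,5}, edges join disjoint pairs — its automorphisms are exactly the permutations of the 5-element set, so Aut ≅ S_5 of order 120.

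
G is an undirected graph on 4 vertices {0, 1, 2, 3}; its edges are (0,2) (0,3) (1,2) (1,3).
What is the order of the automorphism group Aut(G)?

8

G is 2-regular and bipartite on 2^2 = 4 vertices with girth 4; it is the hypercube graph Q_2. Aut(Q_2) consists of the signed permutations of the 2 coordinate axes: 2! permutations times 2^2 sign flips, so |Aut| = 2^2·2! = 8.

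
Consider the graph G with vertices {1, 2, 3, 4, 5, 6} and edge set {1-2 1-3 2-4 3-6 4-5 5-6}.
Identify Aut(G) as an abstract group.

Every vertex has degree 2 and the graph is connected, so G is the 6-cycle C_6. The automorphisms of the 6-cycle are exactly the symmetries of a regular 6-gon: the dihedral group D_6, |D_6| = 12.

D_6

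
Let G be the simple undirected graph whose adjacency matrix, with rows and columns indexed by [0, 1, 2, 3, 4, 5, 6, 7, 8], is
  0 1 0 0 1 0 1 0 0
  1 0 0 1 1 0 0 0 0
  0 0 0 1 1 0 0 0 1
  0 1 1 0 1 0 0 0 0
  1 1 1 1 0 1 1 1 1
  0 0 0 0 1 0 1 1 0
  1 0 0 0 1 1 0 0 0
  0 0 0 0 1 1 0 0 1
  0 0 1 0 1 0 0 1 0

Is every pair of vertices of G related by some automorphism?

Vertex 4 is the only vertex of degree 8, so every automorphism fixes it; G is not vertex-transitive.

No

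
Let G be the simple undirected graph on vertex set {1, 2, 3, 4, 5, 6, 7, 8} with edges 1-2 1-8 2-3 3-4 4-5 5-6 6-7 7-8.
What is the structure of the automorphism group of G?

the dihedral group of order 16

Every vertex has degree 2 and the graph is connected, so G is the 8-cycle C_8. C_8 has 8 rotations and 8 reflections, so Aut(C_8) ≅ D_8 of order 16.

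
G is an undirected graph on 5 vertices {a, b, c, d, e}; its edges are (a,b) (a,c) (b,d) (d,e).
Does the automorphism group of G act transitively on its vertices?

Automorphisms preserve degree, but G has vertices of degree 1 and vertices of degree 2; no automorphism maps one to the other, so G is not vertex-transitive.

No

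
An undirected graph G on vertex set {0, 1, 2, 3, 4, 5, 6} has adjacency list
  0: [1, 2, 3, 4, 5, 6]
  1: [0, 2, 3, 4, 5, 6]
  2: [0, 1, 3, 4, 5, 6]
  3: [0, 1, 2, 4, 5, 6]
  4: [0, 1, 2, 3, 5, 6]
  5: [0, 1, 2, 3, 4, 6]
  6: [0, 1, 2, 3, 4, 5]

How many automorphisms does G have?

5040

All 7 vertices are pairwise adjacent: G = K_7. Every bijection on the vertex set is an automorphism of K_7; hence Aut(K_7) ≅ S_7, order 5040.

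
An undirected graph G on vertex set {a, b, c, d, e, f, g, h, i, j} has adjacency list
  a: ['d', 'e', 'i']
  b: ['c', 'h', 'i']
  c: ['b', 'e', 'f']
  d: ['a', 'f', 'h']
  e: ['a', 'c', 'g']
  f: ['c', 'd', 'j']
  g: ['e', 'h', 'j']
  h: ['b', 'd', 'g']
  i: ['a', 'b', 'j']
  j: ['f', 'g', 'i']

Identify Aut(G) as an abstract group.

the symmetric group S_5

G is 3-regular on 10 vertices with no triangles and no 4-cycles (girth 5): this is the Petersen graph. It is a classical fact that the Petersen graph has automorphism group S_5 (order 120), arising from its description as the Kneser graph K(5,2).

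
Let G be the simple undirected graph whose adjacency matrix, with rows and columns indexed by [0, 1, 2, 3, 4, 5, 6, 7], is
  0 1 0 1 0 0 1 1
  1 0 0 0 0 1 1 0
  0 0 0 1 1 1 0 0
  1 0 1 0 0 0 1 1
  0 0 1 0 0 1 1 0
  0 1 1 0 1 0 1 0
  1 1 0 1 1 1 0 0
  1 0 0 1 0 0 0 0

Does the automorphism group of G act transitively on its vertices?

No

Vertex 6 is the only vertex of degree 5, so every automorphism fixes it; G is not vertex-transitive.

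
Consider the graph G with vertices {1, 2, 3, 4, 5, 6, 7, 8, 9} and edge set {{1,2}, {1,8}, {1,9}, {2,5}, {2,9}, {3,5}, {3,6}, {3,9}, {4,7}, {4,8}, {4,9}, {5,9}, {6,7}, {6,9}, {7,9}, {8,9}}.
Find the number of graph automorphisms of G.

Vertex 9 is the unique vertex of degree 8; the remaining 8 vertices each have degree 3 and induce a cycle, so G is the wheel on 9 vertices with hub 9. Every automorphism fixes the hub and acts on the rim 8-cycle, so Aut(G) ≅ Aut(C_8) = D_8 of order 16.

16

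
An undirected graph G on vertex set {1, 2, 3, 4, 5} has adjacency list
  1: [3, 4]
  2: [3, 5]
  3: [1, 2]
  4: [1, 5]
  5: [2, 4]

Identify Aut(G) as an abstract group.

the dihedral group of order 10

G is 2-regular and connected on 5 vertices, i.e. the cycle C_5. The automorphisms of the 5-cycle are exactly the symmetries of a regular 5-gon: the dihedral group D_5, |D_5| = 10.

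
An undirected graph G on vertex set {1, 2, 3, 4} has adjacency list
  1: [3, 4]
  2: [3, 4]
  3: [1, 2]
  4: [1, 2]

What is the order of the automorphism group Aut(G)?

8

G is 2-regular and connected on 4 vertices, i.e. the cycle C_4. C_4 has 4 rotations and 4 reflections, so Aut(C_4) ≅ D_4 of order 8.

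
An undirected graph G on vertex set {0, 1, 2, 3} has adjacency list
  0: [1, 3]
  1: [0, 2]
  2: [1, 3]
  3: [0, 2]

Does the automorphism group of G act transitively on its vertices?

G is 2-regular and bipartite with parts {1, 3} and {0, 2} (each part is independent and every cross-pair is an edge), so G = K_{2,2}. Each part can be permuted independently (S_2 × S_2) and the two equal-size parts can also be swapped, giving (S_2 × S_2) ⋊ Z_2 of order 2·(2!)² = 8. This group acts transitively on the 4 vertices.

Yes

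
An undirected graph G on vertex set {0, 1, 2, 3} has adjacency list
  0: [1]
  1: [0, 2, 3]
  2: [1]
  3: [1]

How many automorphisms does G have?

6

Vertex 1 has degree 3 and every other vertex has degree 1, so G is the star K_{1,3} with centre 1. Any automorphism fixes the centre and permutes the 3 leaves freely, so Aut(G) ≅ S_3 of order 3! = 6.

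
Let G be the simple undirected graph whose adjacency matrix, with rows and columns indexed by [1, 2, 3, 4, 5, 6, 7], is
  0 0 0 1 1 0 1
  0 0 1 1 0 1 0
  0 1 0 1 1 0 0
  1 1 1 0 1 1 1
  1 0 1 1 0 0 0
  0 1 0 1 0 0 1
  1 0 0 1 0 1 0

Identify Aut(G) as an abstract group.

Vertex 4 is the unique vertex of degree 6; the remaining 6 vertices each have degree 3 and induce a cycle, so G is the wheel on 7 vertices with hub 4. Every automorphism fixes the hub and acts on the rim 6-cycle, so Aut(G) ≅ Aut(C_6) = D_6 of order 12.

the dihedral group of order 12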